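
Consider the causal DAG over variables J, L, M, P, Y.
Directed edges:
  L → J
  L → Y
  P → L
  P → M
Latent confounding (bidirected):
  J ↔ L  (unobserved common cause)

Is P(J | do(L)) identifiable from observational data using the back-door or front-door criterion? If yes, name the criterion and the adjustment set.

desc(L)\{L}={J,Y}; candidates ⊆ {M,P}.
L↔J: latent back-door arc(s) into L.
size 0: {}; under {} L still reaches {J,M,P} ∋ J.
size 1: {M}, {P}; under {M} L still reaches {J,P} ∋ J.
size 2: {M,P}; under {M,P} L still reaches {J} ∋ J.
L↔J cannot be blocked by any observed set — no back-door set.
No mediator lies on a directed L→…→J path.
Neither criterion identifies P(J|do(L)) in this graph.

P(J|do(L)): not identifiable (no BD/FD set).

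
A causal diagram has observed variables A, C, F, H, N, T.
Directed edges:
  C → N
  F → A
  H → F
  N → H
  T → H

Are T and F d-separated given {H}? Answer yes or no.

Bayes-Ball from T | {H} reaches {C,N}.
F ∉ reach(T|{H}) ⇒ T ⊥ F | {H}.

Yes — T ⊥ F | {H}.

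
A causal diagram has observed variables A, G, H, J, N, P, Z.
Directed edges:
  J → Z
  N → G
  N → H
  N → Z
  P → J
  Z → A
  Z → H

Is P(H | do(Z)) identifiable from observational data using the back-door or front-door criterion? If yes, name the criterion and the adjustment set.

P(H|do(Z)): backdoor, adjust for {N}.

desc(Z)\{Z}={A,H}; candidates ⊆ {G,J,N,P}.
size 0: {}; under {} Z still reaches {G,H,J,N,P} ∋ H.
{N}: Z⊥H given {N} in G with Z→· removed — back-door holds.
P(H|do(Z)) = Σ_{N} P(H|Z,N)·P(N).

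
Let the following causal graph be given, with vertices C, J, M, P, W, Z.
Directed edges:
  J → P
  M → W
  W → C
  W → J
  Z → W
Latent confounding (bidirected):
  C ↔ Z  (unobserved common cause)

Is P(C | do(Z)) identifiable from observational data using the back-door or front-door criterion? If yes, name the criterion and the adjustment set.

desc(Z)\{Z}={C,J,P,W}; candidates ⊆ {M}.
Z↔C: latent back-door arc(s) into Z.
size 0: {}; under {} Z still reaches {C} ∋ C.
size 1: {M}; under {M} Z still reaches {C} ∋ C.
Z↔C cannot be blocked by any observed set — no back-door set.
{W}: (i) intercepts every directed Z→C path; (ii) no back-door Z→{W}; (iii) {Z} blocks every back-door {W}→C. Front-door holds.
P(C|do(Z)) = Σ_{W} P(W|Z) Σ_{Z'} P(C|W,Z')P(Z').

P(C|do(Z)): frontdoor, adjust for {W}.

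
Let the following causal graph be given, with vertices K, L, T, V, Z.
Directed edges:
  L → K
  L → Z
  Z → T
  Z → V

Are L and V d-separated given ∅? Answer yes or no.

Bayes-Ball from L | ∅ reaches {K,T,V,Z}.
V ∈ reach(L|∅) ⇒ L ⊥̸ V | ∅.

No — L and V are d-connected given ∅.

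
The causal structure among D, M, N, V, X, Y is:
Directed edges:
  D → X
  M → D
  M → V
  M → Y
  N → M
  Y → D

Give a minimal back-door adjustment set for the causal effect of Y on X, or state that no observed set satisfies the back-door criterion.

desc(Y)\{Y}={D,X}; candidates ⊆ {M,N,V}.
size 0: {}; under {} Y still reaches {D,M,N,V,X} ∋ X.
{M}: Y⊥X given {M} in G with Y→· removed — back-door holds.

Y→X: minimal back-door set {M}.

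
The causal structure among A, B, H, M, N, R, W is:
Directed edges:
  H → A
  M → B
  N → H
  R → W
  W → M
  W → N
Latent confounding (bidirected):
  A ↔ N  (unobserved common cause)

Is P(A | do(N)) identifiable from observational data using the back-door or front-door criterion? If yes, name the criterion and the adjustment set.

P(A|do(N)): frontdoor, adjust for {H}.

desc(N)\{N}={A,H}; candidates ⊆ {B,M,R,W}.
N↔A: latent back-door arc(s) into N.
size 0: {}; under {} N still reaches {A,B,M,R,W} ∋ A.
size 1: {B}, {M}, {R} …(+1); under {B} N still reaches {A,M,R,W} ∋ A.
size 2: {B,M}, {B,R}, {B,W} …(+3); under {B,M} N still reaches {A,R,W} ∋ A.
N↔A cannot be blocked by any observed set — no back-door set.
{H}: (i) intercepts every directed N→A path; (ii) no back-door N→{H}; (iii) {N} blocks every back-door {H}→A. Front-door holds.
P(A|do(N)) = Σ_{H} P(H|N) Σ_{N'} P(A|H,N')P(N').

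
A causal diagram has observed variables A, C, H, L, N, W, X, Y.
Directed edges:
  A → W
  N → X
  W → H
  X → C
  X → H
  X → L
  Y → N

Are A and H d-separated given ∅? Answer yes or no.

Bayes-Ball from A | ∅ reaches {H,W}.
H ∈ reach(A|∅) ⇒ A ⊥̸ H | ∅.

No — A and H are d-connected given ∅.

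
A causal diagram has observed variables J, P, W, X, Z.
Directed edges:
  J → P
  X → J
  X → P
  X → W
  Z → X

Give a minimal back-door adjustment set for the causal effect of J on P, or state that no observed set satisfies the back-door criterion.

desc(J)\{J}={P}; candidates ⊆ {W,X,Z}.
size 0: {}; under {} J still reaches {P,W,X,Z} ∋ P.
{X}: J⊥P given {X} in G with J→· removed — back-door holds.

J→P: minimal back-door set {X}.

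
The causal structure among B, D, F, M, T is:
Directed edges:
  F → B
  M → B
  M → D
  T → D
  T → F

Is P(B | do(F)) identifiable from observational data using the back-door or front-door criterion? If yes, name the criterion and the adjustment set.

P(B|do(F)): backdoor, adjust for ∅.

desc(F)\{F}={B}; candidates ⊆ {D,M,T}.
∅: F⊥B given ∅ in G with F→· removed — back-door holds.
P(B|do(F)) = P(B|F) — no adjustment needed.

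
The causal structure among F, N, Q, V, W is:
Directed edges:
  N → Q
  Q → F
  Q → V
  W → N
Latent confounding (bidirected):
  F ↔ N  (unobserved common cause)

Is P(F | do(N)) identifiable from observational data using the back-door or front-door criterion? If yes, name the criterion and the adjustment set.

P(F|do(N)): frontdoor, adjust for {Q}.

desc(N)\{N}={F,Q,V}; candidates ⊆ {W}.
N↔F: latent back-door arc(s) into N.
size 0: {}; under {} N still reaches {F,W} ∋ F.
size 1: {W}; under {W} N still reaches {F} ∋ F.
N↔F cannot be blocked by any observed set — no back-door set.
{Q}: (i) intercepts every directed N→F path; (ii) no back-door N→{Q}; (iii) {N} blocks every back-door {Q}→F. Front-door holds.
P(F|do(N)) = Σ_{Q} P(Q|N) Σ_{N'} P(F|Q,N')P(N').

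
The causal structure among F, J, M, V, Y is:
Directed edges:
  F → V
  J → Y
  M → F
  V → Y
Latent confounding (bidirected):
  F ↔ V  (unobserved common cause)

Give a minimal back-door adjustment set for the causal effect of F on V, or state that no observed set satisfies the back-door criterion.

F→V: no observed back-door set.

desc(F)\{F}={V,Y}; candidates ⊆ {J,M}.
F↔V: latent back-door arc(s) into F.
size 0: {}; under {} F still reaches {M,V,Y} ∋ V.
size 1: {J}, {M}; under {J} F still reaches {M,V,Y} ∋ V.
size 2: {J,M}; under {J,M} F still reaches {V,Y} ∋ V.
F↔V cannot be blocked by any observed set — no back-door set.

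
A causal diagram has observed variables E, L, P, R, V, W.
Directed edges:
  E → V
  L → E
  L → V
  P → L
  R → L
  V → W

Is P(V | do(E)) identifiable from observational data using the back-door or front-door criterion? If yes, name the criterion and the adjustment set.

desc(E)\{E}={V,W}; candidates ⊆ {L,P,R}.
size 0: {}; under {} E still reaches {L,P,R,V,W} ∋ V.
{L}: E⊥V given {L} in G with E→· removed — back-door holds.
P(V|do(E)) = Σ_{L} P(V|E,L)·P(L).

P(V|do(E)): backdoor, adjust for {L}.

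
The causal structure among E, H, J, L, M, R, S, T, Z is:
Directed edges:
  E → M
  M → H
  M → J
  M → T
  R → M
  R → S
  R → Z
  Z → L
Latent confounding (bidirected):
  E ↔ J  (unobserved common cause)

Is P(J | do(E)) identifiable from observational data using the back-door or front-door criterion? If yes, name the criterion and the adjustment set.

desc(E)\{E}={H,J,M,T}; candidates ⊆ {L,R,S,Z}.
E↔J: latent back-door arc(s) into E.
size 0: {}; under {} E still reaches {J} ∋ J.
size 1: {L}, {R}, {S} …(+1); under {L} E still reaches {J} ∋ J.
size 2: {L,R}, {L,S}, {L,Z} …(+3); under {L,R} E still reaches {J} ∋ J.
E↔J cannot be blocked by any observed set — no back-door set.
{M}: (i) intercepts every directed E→J path; (ii) no back-door E→{M}; (iii) {E} blocks every back-door {M}→J. Front-door holds.
P(J|do(E)) = Σ_{M} P(M|E) Σ_{E'} P(J|M,E')P(E').

P(J|do(E)): frontdoor, adjust for {M}.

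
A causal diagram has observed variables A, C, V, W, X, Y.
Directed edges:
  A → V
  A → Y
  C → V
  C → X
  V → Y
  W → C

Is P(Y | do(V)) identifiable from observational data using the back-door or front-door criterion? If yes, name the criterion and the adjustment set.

P(Y|do(V)): backdoor, adjust for {A}.

desc(V)\{V}={Y}; candidates ⊆ {A,C,W,X}.
size 0: {}; under {} V still reaches {A,C,W,X,Y} ∋ Y.
{A}: V⊥Y given {A} in G with V→· removed — back-door holds.
P(Y|do(V)) = Σ_{A} P(Y|V,A)·P(A).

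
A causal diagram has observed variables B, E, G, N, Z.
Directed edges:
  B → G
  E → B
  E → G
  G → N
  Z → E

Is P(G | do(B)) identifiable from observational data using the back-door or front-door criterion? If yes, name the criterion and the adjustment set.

P(G|do(B)): backdoor, adjust for {E}.

desc(B)\{B}={G,N}; candidates ⊆ {E,Z}.
size 0: {}; under {} B still reaches {E,G,N,Z} ∋ G.
{E}: B⊥G given {E} in G with B→· removed — back-door holds.
P(G|do(B)) = Σ_{E} P(G|B,E)·P(E).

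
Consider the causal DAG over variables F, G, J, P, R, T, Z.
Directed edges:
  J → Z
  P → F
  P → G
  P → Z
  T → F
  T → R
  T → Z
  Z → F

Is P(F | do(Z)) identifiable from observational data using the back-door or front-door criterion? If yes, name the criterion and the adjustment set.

desc(Z)\{Z}={F}; candidates ⊆ {G,J,P,R,T}.
size 0: {}; under {} Z still reaches {F,G,J,P,R,T} ∋ F.
size 1: {G}, {J}, {P} …(+2); under {G} Z still reaches {F,J,P,R,T} ∋ F.
{P,T}: Z⊥F given {P,T} in G with Z→· removed — back-door holds.
P(F|do(Z)) = Σ_{P,T} P(F|Z,P,T)·P(P,T).

P(F|do(Z)): backdoor, adjust for {P, T}.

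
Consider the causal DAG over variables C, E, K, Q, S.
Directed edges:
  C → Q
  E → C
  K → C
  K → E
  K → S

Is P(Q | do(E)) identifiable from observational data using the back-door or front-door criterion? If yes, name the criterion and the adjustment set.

desc(E)\{E}={C,Q}; candidates ⊆ {K,S}.
size 0: {}; under {} E still reaches {C,K,Q,S} ∋ Q.
{K}: E⊥Q given {K} in G with E→· removed — back-door holds.
P(Q|do(E)) = Σ_{K} P(Q|E,K)·P(K).

P(Q|do(E)): backdoor, adjust for {K}.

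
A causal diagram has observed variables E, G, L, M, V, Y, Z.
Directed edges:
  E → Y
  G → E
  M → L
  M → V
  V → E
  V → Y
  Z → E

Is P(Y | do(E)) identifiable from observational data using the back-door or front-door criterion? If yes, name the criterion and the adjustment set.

desc(E)\{E}={Y}; candidates ⊆ {G,L,M,V,Z}.
size 0: {}; under {} E still reaches {G,L,M,V,Y,Z} ∋ Y.
{V}: E⊥Y given {V} in G with E→· removed — back-door holds.
P(Y|do(E)) = Σ_{V} P(Y|E,V)·P(V).

P(Y|do(E)): backdoor, adjust for {V}.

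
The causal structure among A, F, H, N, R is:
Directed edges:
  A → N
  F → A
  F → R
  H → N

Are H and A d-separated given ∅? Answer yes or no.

Bayes-Ball from H | ∅ reaches {N}.
A ∉ reach(H|∅) ⇒ H ⊥ A | ∅.

Yes — H ⊥ A | ∅.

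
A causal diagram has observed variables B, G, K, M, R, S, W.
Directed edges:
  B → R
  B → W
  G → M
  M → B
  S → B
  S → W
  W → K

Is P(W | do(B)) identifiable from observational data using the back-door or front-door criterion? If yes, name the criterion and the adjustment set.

desc(B)\{B}={K,R,W}; candidates ⊆ {G,M,S}.
size 0: {}; under {} B still reaches {G,K,M,S,W} ∋ W.
{S}: B⊥W given {S} in G with B→· removed — back-door holds.
P(W|do(B)) = Σ_{S} P(W|B,S)·P(S).

P(W|do(B)): backdoor, adjust for {S}.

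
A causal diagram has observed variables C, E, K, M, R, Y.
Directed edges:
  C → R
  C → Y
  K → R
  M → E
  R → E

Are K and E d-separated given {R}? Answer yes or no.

Yes — K ⊥ E | {R}.

Bayes-Ball from K | {R} reaches {C,Y}.
E ∉ reach(K|{R}) ⇒ K ⊥ E | {R}.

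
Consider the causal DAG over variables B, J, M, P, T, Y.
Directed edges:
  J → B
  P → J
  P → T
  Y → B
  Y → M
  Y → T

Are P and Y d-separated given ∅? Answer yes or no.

Bayes-Ball from P | ∅ reaches {B,J,T}.
Y ∉ reach(P|∅) ⇒ P ⊥ Y | ∅.

Yes — P ⊥ Y | ∅.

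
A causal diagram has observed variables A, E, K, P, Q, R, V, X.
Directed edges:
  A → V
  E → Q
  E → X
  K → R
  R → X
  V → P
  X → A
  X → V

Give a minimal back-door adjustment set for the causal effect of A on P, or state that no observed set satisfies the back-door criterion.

A→P: minimal back-door set {X}.

desc(A)\{A}={P,V}; candidates ⊆ {E,K,Q,R,X}.
size 0: {}; under {} A still reaches {E,K,P,Q,R,V,X} ∋ P.
{X}: A⊥P given {X} in G with A→· removed — back-door holds.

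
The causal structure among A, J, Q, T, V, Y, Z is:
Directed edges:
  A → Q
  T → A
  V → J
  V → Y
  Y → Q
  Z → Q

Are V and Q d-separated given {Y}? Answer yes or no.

Yes — V ⊥ Q | {Y}.

Bayes-Ball from V | {Y} reaches {J}.
Q ∉ reach(V|{Y}) ⇒ V ⊥ Q | {Y}.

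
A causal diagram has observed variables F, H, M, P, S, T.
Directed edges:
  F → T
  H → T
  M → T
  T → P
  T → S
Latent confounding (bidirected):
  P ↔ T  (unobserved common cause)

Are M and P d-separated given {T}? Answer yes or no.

Bayes-Ball from M | {T} reaches {F,H,P}.
P ∈ reach(M|{T}) ⇒ M ⊥̸ P | {T}.

No — M and P are d-connected given {T}.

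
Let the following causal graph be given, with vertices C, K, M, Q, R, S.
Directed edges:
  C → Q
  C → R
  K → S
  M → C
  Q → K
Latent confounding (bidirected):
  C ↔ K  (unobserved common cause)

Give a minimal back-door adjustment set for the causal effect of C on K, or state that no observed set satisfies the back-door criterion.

desc(C)\{C}={K,Q,R,S}; candidates ⊆ {M}.
C↔K: latent back-door arc(s) into C.
size 0: {}; under {} C still reaches {K,M,S} ∋ K.
size 1: {M}; under {M} C still reaches {K,S} ∋ K.
C↔K cannot be blocked by any observed set — no back-door set.

C→K: no observed back-door set.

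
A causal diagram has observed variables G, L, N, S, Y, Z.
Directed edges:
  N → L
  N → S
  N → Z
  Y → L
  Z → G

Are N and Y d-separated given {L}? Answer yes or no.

Bayes-Ball from N | {L} reaches {G,S,Y,Z}.
Y ∈ reach(N|{L}) ⇒ N ⊥̸ Y | {L}.

No — N and Y are d-connected given {L}.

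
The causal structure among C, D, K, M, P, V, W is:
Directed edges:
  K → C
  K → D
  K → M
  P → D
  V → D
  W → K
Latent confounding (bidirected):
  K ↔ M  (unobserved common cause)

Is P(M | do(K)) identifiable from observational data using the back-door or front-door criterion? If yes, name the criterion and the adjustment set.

desc(K)\{K}={C,D,M}; candidates ⊆ {P,V,W}.
K↔M: latent back-door arc(s) into K.
size 0: {}; under {} K still reaches {M,W} ∋ M.
size 1: {P}, {V}, {W}; under {P} K still reaches {M,W} ∋ M.
size 2: {P,V}, {P,W}, {V,W}; under {P,V} K still reaches {M,W} ∋ M.
K↔M cannot be blocked by any observed set — no back-door set.
No mediator lies on a directed K→…→M path.
Neither criterion identifies P(M|do(K)) in this graph.

P(M|do(K)): not identifiable (no BD/FD set).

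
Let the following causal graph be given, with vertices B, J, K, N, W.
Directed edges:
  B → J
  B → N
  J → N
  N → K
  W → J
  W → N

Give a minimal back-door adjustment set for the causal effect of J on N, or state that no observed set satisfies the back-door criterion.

desc(J)\{J}={K,N}; candidates ⊆ {B,W}.
size 0: {}; under {} J still reaches {B,K,N,W} ∋ N.
size 1: {B}, {W}; under {B} J still reaches {K,N,W} ∋ N.
{B,W}: J⊥N given {B,W} in G with J→· removed — back-door holds.

J→N: minimal back-door set {B, W}.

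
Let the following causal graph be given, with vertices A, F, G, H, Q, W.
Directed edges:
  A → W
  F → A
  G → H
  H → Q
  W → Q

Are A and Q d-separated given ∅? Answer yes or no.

No — A and Q are d-connected given ∅.

Bayes-Ball from A | ∅ reaches {F,Q,W}.
Q ∈ reach(A|∅) ⇒ A ⊥̸ Q | ∅.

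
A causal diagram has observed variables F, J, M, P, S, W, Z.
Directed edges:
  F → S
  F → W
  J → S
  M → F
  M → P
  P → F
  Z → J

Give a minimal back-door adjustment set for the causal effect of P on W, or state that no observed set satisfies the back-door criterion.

desc(P)\{P}={F,S,W}; candidates ⊆ {J,M,Z}.
size 0: {}; under {} P still reaches {F,M,S,W} ∋ W.
{M}: P⊥W given {M} in G with P→· removed — back-door holds.

P→W: minimal back-door set {M}.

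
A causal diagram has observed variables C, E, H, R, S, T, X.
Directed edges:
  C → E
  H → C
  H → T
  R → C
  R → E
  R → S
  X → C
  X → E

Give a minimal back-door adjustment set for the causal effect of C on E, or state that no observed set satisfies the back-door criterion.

C→E: minimal back-door set {R, X}.

desc(C)\{C}={E}; candidates ⊆ {H,R,S,T,X}.
size 0: {}; under {} C still reaches {E,H,R,S,T,X} ∋ E.
size 1: {H}, {R}, {S} …(+2); under {H} C still reaches {E,R,S,X} ∋ E.
{R,X}: C⊥E given {R,X} in G with C→· removed — back-door holds.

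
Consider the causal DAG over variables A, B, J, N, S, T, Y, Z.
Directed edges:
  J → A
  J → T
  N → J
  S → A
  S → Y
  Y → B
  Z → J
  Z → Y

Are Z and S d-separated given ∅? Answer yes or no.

Yes — Z ⊥ S | ∅.

Bayes-Ball from Z | ∅ reaches {A,B,J,T,Y}.
S ∉ reach(Z|∅) ⇒ Z ⊥ S | ∅.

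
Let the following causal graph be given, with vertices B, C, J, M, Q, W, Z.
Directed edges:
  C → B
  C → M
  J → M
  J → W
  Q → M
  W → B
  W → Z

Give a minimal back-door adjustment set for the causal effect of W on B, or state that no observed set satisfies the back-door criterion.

desc(W)\{W}={B,Z}; candidates ⊆ {C,J,M,Q}.
∅: W⊥B given ∅ in G with W→· removed — back-door holds.

W→B: minimal back-door set ∅.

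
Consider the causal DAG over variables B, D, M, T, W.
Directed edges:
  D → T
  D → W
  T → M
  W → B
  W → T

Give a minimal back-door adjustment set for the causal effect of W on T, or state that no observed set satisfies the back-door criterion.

W→T: minimal back-door set {D}.

desc(W)\{W}={B,M,T}; candidates ⊆ {D}.
size 0: {}; under {} W still reaches {D,M,T} ∋ T.
{D}: W⊥T given {D} in G with W→· removed — back-door holds.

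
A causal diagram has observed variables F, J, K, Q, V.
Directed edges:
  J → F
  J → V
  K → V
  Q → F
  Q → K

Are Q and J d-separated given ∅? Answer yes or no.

Bayes-Ball from Q | ∅ reaches {F,K,V}.
J ∉ reach(Q|∅) ⇒ Q ⊥ J | ∅.

Yes — Q ⊥ J | ∅.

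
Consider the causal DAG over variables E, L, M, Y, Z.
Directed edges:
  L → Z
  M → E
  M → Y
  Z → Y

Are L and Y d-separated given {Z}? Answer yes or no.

Yes — L ⊥ Y | {Z}.

Bayes-Ball from L | {Z} reaches ∅.
Y ∉ reach(L|{Z}) ⇒ L ⊥ Y | {Z}.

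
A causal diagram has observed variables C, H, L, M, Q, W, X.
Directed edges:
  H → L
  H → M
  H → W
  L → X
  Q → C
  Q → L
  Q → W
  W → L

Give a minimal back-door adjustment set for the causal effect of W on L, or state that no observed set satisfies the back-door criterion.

W→L: minimal back-door set {H, Q}.

desc(W)\{W}={L,X}; candidates ⊆ {C,H,M,Q}.
size 0: {}; under {} W still reaches {C,H,L,M,Q,X} ∋ L.
size 1: {C}, {H}, {M} …(+1); under {C} W still reaches {H,L,M,Q,X} ∋ L.
{H,Q}: W⊥L given {H,Q} in G with W→· removed — back-door holds.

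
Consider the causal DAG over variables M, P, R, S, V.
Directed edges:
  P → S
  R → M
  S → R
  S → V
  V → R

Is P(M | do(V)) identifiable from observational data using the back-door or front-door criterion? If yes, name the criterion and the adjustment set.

desc(V)\{V}={M,R}; candidates ⊆ {P,S}.
size 0: {}; under {} V still reaches {M,P,R,S} ∋ M.
{S}: V⊥M given {S} in G with V→· removed — back-door holds.
P(M|do(V)) = Σ_{S} P(M|V,S)·P(S).

P(M|do(V)): backdoor, adjust for {S}.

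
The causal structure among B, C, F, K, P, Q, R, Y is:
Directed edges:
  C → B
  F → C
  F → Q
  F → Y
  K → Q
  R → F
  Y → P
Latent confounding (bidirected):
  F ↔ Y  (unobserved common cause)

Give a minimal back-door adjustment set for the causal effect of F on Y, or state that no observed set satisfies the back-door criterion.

F→Y: no observed back-door set.

desc(F)\{F}={B,C,P,Q,Y}; candidates ⊆ {K,R}.
F↔Y: latent back-door arc(s) into F.
size 0: {}; under {} F still reaches {P,R,Y} ∋ Y.
size 1: {K}, {R}; under {K} F still reaches {P,R,Y} ∋ Y.
size 2: {K,R}; under {K,R} F still reaches {P,Y} ∋ Y.
F↔Y cannot be blocked by any observed set — no back-door set.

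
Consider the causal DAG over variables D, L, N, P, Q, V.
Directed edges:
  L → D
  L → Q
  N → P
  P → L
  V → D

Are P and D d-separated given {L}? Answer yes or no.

Bayes-Ball from P | {L} reaches {N}.
D ∉ reach(P|{L}) ⇒ P ⊥ D | {L}.

Yes — P ⊥ D | {L}.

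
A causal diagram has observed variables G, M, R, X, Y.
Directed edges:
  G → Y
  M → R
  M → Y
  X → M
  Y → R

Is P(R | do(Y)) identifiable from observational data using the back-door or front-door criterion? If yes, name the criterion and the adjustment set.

desc(Y)\{Y}={R}; candidates ⊆ {G,M,X}.
size 0: {}; under {} Y still reaches {G,M,R,X} ∋ R.
{M}: Y⊥R given {M} in G with Y→· removed — back-door holds.
P(R|do(Y)) = Σ_{M} P(R|Y,M)·P(M).

P(R|do(Y)): backdoor, adjust for {M}.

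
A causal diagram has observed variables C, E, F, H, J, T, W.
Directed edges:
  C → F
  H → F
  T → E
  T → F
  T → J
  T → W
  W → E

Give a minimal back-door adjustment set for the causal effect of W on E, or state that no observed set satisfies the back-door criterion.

desc(W)\{W}={E}; candidates ⊆ {C,F,H,J,T}.
size 0: {}; under {} W still reaches {E,F,J,T} ∋ E.
{T}: W⊥E given {T} in G with W→· removed — back-door holds.

W→E: minimal back-door set {T}.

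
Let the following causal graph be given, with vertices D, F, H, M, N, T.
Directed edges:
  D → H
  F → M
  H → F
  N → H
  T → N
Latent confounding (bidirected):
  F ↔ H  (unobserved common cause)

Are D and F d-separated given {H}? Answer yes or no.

Bayes-Ball from D | {H} reaches {F,M,N,T}.
F ∈ reach(D|{H}) ⇒ D ⊥̸ F | {H}.

No — D and F are d-connected given {H}.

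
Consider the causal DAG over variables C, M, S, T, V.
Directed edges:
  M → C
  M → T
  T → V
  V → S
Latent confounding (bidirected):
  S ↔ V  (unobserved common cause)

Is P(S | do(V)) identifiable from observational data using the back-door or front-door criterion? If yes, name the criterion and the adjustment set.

desc(V)\{V}={S}; candidates ⊆ {C,M,T}.
V↔S: latent back-door arc(s) into V.
size 0: {}; under {} V still reaches {C,M,S,T} ∋ S.
size 1: {C}, {M}, {T}; under {C} V still reaches {M,S,T} ∋ S.
size 2: {C,M}, {C,T}, {M,T}; under {C,M} V still reaches {S,T} ∋ S.
V↔S cannot be blocked by any observed set — no back-door set.
No mediator lies on a directed V→…→S path.
Neither criterion identifies P(S|do(V)) in this graph.

P(S|do(V)): not identifiable (no BD/FD set).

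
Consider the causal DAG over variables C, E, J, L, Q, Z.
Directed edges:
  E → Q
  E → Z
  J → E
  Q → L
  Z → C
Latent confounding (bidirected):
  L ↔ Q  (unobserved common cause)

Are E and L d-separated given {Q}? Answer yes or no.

Bayes-Ball from E | {Q} reaches {C,J,L,Z}.
L ∈ reach(E|{Q}) ⇒ E ⊥̸ L | {Q}.

No — E and L are d-connected given {Q}.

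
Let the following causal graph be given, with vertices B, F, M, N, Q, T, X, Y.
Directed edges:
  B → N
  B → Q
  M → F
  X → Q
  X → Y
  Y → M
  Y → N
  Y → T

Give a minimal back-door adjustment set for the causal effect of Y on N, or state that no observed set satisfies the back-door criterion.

Y→N: minimal back-door set ∅.

desc(Y)\{Y}={F,M,N,T}; candidates ⊆ {B,Q,X}.
∅: Y⊥N given ∅ in G with Y→· removed — back-door holds.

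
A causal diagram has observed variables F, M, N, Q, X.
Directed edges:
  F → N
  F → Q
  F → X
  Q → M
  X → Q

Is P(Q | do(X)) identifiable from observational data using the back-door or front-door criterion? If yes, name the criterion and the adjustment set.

desc(X)\{X}={M,Q}; candidates ⊆ {F,N}.
size 0: {}; under {} X still reaches {F,M,N,Q} ∋ Q.
{F}: X⊥Q given {F} in G with X→· removed — back-door holds.
P(Q|do(X)) = Σ_{F} P(Q|X,F)·P(F).

P(Q|do(X)): backdoor, adjust for {F}.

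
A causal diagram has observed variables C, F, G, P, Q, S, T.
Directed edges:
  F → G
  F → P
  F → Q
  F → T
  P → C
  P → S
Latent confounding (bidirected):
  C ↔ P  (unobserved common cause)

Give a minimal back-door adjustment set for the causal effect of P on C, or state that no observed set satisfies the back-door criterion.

desc(P)\{P}={C,S}; candidates ⊆ {F,G,Q,T}.
P↔C: latent back-door arc(s) into P.
size 0: {}; under {} P still reaches {C,F,G,Q,T} ∋ C.
size 1: {F}, {G}, {Q} …(+1); under {F} P still reaches {C} ∋ C.
size 2: {F,G}, {F,Q}, {F,T} …(+3); under {F,G} P still reaches {C} ∋ C.
P↔C cannot be blocked by any observed set — no back-door set.

P→C: no observed back-door set.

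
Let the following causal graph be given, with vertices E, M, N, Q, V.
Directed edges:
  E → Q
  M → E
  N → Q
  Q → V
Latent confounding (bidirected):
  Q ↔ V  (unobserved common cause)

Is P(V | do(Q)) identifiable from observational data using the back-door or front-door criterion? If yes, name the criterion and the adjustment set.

P(V|do(Q)): not identifiable (no BD/FD set).

desc(Q)\{Q}={V}; candidates ⊆ {E,M,N}.
Q↔V: latent back-door arc(s) into Q.
size 0: {}; under {} Q still reaches {E,M,N,V} ∋ V.
size 1: {E}, {M}, {N}; under {E} Q still reaches {N,V} ∋ V.
size 2: {E,M}, {E,N}, {M,N}; under {E,M} Q still reaches {N,V} ∋ V.
Q↔V cannot be blocked by any observed set — no back-door set.
No mediator lies on a directed Q→…→V path.
Neither criterion identifies P(V|do(Q)) in this graph.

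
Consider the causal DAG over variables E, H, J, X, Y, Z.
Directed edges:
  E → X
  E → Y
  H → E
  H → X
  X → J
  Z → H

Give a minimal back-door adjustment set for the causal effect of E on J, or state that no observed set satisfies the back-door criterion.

desc(E)\{E}={J,X,Y}; candidates ⊆ {H,Z}.
size 0: {}; under {} E still reaches {H,J,X,Z} ∋ J.
{H}: E⊥J given {H} in G with E→· removed — back-door holds.

E→J: minimal back-door set {H}.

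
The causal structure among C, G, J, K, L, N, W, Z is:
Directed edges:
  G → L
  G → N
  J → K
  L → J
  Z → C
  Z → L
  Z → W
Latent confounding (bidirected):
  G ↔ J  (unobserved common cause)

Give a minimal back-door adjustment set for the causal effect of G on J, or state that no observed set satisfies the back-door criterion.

desc(G)\{G}={J,K,L,N}; candidates ⊆ {C,W,Z}.
G↔J: latent back-door arc(s) into G.
size 0: {}; under {} G still reaches {J,K} ∋ J.
size 1: {C}, {W}, {Z}; under {C} G still reaches {J,K} ∋ J.
size 2: {C,W}, {C,Z}, {W,Z}; under {C,W} G still reaches {J,K} ∋ J.
G↔J cannot be blocked by any observed set — no back-door set.

G→J: no observed back-door set.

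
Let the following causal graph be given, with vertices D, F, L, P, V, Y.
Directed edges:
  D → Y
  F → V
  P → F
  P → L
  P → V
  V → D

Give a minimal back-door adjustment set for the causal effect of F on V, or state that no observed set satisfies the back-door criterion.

desc(F)\{F}={D,V,Y}; candidates ⊆ {L,P}.
size 0: {}; under {} F still reaches {D,L,P,V,Y} ∋ V.
{P}: F⊥V given {P} in G with F→· removed — back-door holds.

F→V: minimal back-door set {P}.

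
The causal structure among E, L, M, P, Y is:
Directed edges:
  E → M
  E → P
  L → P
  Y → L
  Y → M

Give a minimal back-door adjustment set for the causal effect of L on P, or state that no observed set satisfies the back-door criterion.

desc(L)\{L}={P}; candidates ⊆ {E,M,Y}.
∅: L⊥P given ∅ in G with L→· removed — back-door holds.

L→P: minimal back-door set ∅.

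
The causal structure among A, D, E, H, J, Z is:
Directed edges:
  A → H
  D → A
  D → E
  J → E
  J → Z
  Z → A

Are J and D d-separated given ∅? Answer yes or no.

Yes — J ⊥ D | ∅.

Bayes-Ball from J | ∅ reaches {A,E,H,Z}.
D ∉ reach(J|∅) ⇒ J ⊥ D | ∅.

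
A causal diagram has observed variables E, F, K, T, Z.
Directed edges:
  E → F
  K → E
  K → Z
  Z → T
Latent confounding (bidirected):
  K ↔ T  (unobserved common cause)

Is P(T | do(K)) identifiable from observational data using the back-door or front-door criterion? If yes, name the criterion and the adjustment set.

desc(K)\{K}={E,F,T,Z}; candidates ⊆ {—}.
K↔T: latent back-door arc(s) into K.
size 0: {}; under {} K still reaches {T} ∋ T.
K↔T cannot be blocked by any observed set — no back-door set.
{Z}: (i) intercepts every directed K→T path; (ii) no back-door K→{Z}; (iii) {K} blocks every back-door {Z}→T. Front-door holds.
P(T|do(K)) = Σ_{Z} P(Z|K) Σ_{K'} P(T|Z,K')P(K').

P(T|do(K)): frontdoor, adjust for {Z}.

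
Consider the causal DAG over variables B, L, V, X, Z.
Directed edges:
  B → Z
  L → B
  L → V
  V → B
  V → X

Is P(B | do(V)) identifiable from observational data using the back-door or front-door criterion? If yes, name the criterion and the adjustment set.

desc(V)\{V}={B,X,Z}; candidates ⊆ {L}.
size 0: {}; under {} V still reaches {B,L,Z} ∋ B.
{L}: V⊥B given {L} in G with V→· removed — back-door holds.
P(B|do(V)) = Σ_{L} P(B|V,L)·P(L).

P(B|do(V)): backdoor, adjust for {L}.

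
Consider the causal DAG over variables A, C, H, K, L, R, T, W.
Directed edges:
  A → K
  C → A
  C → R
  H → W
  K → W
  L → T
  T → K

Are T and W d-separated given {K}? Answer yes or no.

Yes — T ⊥ W | {K}.

Bayes-Ball from T | {K} reaches {A,C,L,R}.
W ∉ reach(T|{K}) ⇒ T ⊥ W | {K}.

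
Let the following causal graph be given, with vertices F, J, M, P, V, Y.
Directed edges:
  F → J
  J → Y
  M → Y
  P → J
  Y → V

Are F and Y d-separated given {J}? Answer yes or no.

Bayes-Ball from F | {J} reaches {P}.
Y ∉ reach(F|{J}) ⇒ F ⊥ Y | {J}.

Yes — F ⊥ Y | {J}.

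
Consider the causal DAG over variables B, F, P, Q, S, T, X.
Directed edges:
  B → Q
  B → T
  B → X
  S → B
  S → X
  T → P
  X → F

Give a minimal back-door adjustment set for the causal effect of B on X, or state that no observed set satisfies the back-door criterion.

B→X: minimal back-door set {S}.

desc(B)\{B}={F,P,Q,T,X}; candidates ⊆ {S}.
size 0: {}; under {} B still reaches {F,S,X} ∋ X.
{S}: B⊥X given {S} in G with B→· removed — back-door holds.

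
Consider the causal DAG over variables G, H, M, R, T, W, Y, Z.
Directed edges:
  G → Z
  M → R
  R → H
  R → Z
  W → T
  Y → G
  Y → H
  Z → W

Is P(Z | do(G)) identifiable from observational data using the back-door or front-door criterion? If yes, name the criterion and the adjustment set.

desc(G)\{G}={T,W,Z}; candidates ⊆ {H,M,R,Y}.
∅: G⊥Z given ∅ in G with G→· removed — back-door holds.
P(Z|do(G)) = P(Z|G) — no adjustment needed.

P(Z|do(G)): backdoor, adjust for ∅.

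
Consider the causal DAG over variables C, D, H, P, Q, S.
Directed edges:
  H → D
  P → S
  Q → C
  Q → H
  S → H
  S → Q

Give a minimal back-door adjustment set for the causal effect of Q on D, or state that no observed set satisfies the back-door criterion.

Q→D: minimal back-door set {S}.

desc(Q)\{Q}={C,D,H}; candidates ⊆ {P,S}.
size 0: {}; under {} Q still reaches {D,H,P,S} ∋ D.
{S}: Q⊥D given {S} in G with Q→· removed — back-door holds.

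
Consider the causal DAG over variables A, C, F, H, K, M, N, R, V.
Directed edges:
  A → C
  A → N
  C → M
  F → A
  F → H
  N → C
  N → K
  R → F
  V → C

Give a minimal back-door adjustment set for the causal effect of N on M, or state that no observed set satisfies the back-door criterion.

N→M: minimal back-door set {A}.

desc(N)\{N}={C,K,M}; candidates ⊆ {A,F,H,R,V}.
size 0: {}; under {} N still reaches {A,C,F,H,M,R} ∋ M.
{A}: N⊥M given {A} in G with N→· removed — back-door holds.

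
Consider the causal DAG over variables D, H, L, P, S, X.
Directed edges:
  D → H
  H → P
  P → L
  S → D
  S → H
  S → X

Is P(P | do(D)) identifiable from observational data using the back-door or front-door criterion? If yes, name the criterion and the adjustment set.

desc(D)\{D}={H,L,P}; candidates ⊆ {S,X}.
size 0: {}; under {} D still reaches {H,L,P,S,X} ∋ P.
{S}: D⊥P given {S} in G with D→· removed — back-door holds.
P(P|do(D)) = Σ_{S} P(P|D,S)·P(S).

P(P|do(D)): backdoor, adjust for {S}.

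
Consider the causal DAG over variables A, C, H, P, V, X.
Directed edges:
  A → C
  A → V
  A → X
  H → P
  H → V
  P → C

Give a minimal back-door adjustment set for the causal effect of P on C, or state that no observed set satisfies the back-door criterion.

desc(P)\{P}={C}; candidates ⊆ {A,H,V,X}.
∅: P⊥C given ∅ in G with P→· removed — back-door holds.

P→C: minimal back-door set ∅.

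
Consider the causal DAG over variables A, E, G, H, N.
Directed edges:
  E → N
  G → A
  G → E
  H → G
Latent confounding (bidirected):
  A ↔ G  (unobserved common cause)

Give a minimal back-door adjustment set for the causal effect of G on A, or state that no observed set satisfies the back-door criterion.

G→A: no observed back-door set.

desc(G)\{G}={A,E,N}; candidates ⊆ {H}.
G↔A: latent back-door arc(s) into G.
size 0: {}; under {} G still reaches {A,H} ∋ A.
size 1: {H}; under {H} G still reaches {A} ∋ A.
G↔A cannot be blocked by any observed set — no back-door set.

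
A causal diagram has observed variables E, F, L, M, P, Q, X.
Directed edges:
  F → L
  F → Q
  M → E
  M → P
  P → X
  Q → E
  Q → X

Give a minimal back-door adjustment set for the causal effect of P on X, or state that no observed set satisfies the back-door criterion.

desc(P)\{P}={X}; candidates ⊆ {E,F,L,M,Q}.
∅: P⊥X given ∅ in G with P→· removed — back-door holds.

P→X: minimal back-door set ∅.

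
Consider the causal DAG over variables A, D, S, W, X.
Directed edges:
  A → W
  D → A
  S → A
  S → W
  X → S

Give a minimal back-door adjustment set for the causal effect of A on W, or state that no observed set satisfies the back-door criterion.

A→W: minimal back-door set {S}.

desc(A)\{A}={W}; candidates ⊆ {D,S,X}.
size 0: {}; under {} A still reaches {D,S,W,X} ∋ W.
{S}: A⊥W given {S} in G with A→· removed — back-door holds.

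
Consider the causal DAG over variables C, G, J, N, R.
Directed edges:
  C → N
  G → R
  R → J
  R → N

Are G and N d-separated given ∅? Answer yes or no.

No — G and N are d-connected given ∅.

Bayes-Ball from G | ∅ reaches {J,N,R}.
N ∈ reach(G|∅) ⇒ G ⊥̸ N | ∅.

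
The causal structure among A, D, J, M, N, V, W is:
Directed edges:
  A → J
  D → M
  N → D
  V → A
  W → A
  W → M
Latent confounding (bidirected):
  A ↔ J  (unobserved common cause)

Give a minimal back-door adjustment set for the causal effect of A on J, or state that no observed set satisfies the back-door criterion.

desc(A)\{A}={J}; candidates ⊆ {D,M,N,V,W}.
A↔J: latent back-door arc(s) into A.
size 0: {}; under {} A still reaches {J,M,V,W} ∋ J.
size 1: {D}, {M}, {N} …(+2); under {D} A still reaches {J,M,V,W} ∋ J.
size 2: {D,M}, {D,N}, {D,V} …(+7); under {D,M} A still reaches {J,V,W} ∋ J.
A↔J cannot be blocked by any observed set — no back-door set.

A→J: no observed back-door set.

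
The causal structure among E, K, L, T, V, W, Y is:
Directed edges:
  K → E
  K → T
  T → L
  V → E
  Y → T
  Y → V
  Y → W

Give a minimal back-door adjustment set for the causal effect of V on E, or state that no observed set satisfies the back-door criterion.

V→E: minimal back-door set ∅.

desc(V)\{V}={E}; candidates ⊆ {K,L,T,W,Y}.
∅: V⊥E given ∅ in G with V→· removed — back-door holds.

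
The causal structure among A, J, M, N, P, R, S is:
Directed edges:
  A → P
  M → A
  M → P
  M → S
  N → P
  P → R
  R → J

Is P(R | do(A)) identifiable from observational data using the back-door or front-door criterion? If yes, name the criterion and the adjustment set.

P(R|do(A)): backdoor, adjust for {M}.

desc(A)\{A}={J,P,R}; candidates ⊆ {M,N,S}.
size 0: {}; under {} A still reaches {J,M,P,R,S} ∋ R.
{M}: A⊥R given {M} in G with A→· removed — back-door holds.
P(R|do(A)) = Σ_{M} P(R|A,M)·P(M).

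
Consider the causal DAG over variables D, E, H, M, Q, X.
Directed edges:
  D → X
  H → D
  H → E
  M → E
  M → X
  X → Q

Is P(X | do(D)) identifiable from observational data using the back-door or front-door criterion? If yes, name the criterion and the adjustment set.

P(X|do(D)): backdoor, adjust for ∅.

desc(D)\{D}={Q,X}; candidates ⊆ {E,H,M}.
∅: D⊥X given ∅ in G with D→· removed — back-door holds.
P(X|do(D)) = P(X|D) — no adjustment needed.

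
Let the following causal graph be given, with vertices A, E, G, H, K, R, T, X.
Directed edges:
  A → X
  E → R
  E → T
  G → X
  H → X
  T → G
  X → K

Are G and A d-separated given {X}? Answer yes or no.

No — G and A are d-connected given {X}.

Bayes-Ball from G | {X} reaches {A,E,H,R,T}.
A ∈ reach(G|{X}) ⇒ G ⊥̸ A | {X}.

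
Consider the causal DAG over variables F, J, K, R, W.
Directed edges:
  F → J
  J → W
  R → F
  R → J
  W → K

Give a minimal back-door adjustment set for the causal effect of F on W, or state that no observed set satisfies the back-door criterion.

desc(F)\{F}={J,K,W}; candidates ⊆ {R}.
size 0: {}; under {} F still reaches {J,K,R,W} ∋ W.
{R}: F⊥W given {R} in G with F→· removed — back-door holds.

F→W: minimal back-door set {R}.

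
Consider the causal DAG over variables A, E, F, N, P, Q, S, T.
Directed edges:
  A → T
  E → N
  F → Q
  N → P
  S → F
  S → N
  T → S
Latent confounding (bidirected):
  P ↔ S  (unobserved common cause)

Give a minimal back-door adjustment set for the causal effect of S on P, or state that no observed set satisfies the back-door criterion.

desc(S)\{S}={F,N,P,Q}; candidates ⊆ {A,E,T}.
S↔P: latent back-door arc(s) into S.
size 0: {}; under {} S still reaches {A,P,T} ∋ P.
size 1: {A}, {E}, {T}; under {A} S still reaches {P,T} ∋ P.
size 2: {A,E}, {A,T}, {E,T}; under {A,E} S still reaches {P,T} ∋ P.
S↔P cannot be blocked by any observed set — no back-door set.

S→P: no observed back-door set.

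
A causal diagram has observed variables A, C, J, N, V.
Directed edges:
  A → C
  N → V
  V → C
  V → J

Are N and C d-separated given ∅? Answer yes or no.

Bayes-Ball from N | ∅ reaches {C,J,V}.
C ∈ reach(N|∅) ⇒ N ⊥̸ C | ∅.

No — N and C are d-connected given ∅.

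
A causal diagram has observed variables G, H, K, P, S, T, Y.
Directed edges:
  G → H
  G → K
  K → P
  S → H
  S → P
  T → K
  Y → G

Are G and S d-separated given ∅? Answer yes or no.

Bayes-Ball from G | ∅ reaches {H,K,P,Y}.
S ∉ reach(G|∅) ⇒ G ⊥ S | ∅.

Yes — G ⊥ S | ∅.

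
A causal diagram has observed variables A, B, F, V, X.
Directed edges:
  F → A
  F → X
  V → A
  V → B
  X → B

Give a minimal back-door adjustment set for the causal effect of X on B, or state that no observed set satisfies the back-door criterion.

X→B: minimal back-door set ∅.

desc(X)\{X}={B}; candidates ⊆ {A,F,V}.
∅: X⊥B given ∅ in G with X→· removed — back-door holds.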